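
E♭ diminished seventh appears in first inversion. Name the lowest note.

G-flat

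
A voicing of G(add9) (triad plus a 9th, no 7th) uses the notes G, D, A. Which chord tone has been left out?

G(add9) = G, B, D, A. The voicing lacks the 3rd (major 3rd), B.

B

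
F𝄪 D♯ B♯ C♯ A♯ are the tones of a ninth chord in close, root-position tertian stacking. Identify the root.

Arranged so that each adjacent pair is a third by letter name: B♯ – D♯ – F𝄪 – A♯ – C♯.
The bottom of that stack, B♯, is the root (this is B♯ minor seventh flat nine).

B♯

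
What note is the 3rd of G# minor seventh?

G# minor seventh is built on G#; its 3rd is a minor 3rd above the root.
A third above G uses the letter B, and the minor 3rd above G# is B.

B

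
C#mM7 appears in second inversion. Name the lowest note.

C#mM7 in root position is C#–E–G#–B#.
Second inversion places the fifth in the bass, which is G#.

G#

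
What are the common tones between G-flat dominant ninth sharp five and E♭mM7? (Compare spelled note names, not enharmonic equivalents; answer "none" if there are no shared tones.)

G♭, B♭, D

G-flat dominant ninth sharp five: G♭ B♭ D F♭ A♭
E♭mM7: E♭ G♭ B♭ D
Common to both → G♭, B♭, D.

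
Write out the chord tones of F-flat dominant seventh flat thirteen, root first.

F-flat dominant seventh flat thirteen: dominant seventh flat thirteen on Fb.
Root: Fb
Major 3rd (3rd): Ab
Perfect 5th (5th): Cb
Minor 7th (7th): Ebb
Minor 13th (13th): Dbb

Fb, Ab, Cb, Ebb, Dbb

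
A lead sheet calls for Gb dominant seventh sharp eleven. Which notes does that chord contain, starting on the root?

G-flat B-flat D-flat F-flat C

Gb dominant seventh sharp eleven is a dominant seventh sharp eleven built on G-flat.
- root: G-flat
- major 3rd: B-flat
- perfect 5th: D-flat
- minor 7th: F-flat
- augmented 11th: C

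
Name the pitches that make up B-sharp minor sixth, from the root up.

B-sharp minor sixth: minor sixth on B-sharp.
Root: B-sharp
Minor 3rd (3rd): D-sharp
Perfect 5th (5th): F-double-sharp
Major 6th (6th): G-double-sharp

B-sharp, D-sharp, F-double-sharp, G-double-sharp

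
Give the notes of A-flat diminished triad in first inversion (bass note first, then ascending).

C-flat, E-double-flat, A-flat

A-flat diminished triad = A-flat–C-flat–E-double-flat; first inversion → third (C-flat) lowest.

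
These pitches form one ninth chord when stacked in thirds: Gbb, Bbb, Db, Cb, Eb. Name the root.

Cb

Stacking in thirds gives Cb – Eb – Gbb – Bbb – Db, so Cb is the root — Cb dominant ninth flat five.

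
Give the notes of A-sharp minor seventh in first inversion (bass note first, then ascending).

C♯ E♯ G♯ A♯

In root position, A-sharp minor seventh is A♯–C♯–E♯–G♯.
First inversion puts the third (C♯) in the bass.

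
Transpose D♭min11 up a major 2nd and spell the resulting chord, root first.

Transposed root: Db → Eb (major 2nd up). So we spell Eb minor eleventh:
Eb — root
Gb — minor 3rd
Bb — perfect 5th
Db — minor 7th
F — major 9th
Ab — perfect 11th

Eb, Gb, Bb, Db, F, Ab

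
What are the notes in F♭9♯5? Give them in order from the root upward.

Fb, Ab, C, Ebb, Gb

F♭9♯5 is a dominant ninth sharp five built on Fb.
Fb — root
Ab — major 3rd
C — augmented 5th
Ebb — minor 7th
Gb — major 9th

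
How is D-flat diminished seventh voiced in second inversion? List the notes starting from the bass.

D-flat diminished seventh = D-flat–F-flat–A-double-flat–C-double-flat; second inversion → fifth (A-double-flat) lowest.

A-double-flat, C-double-flat, D-flat, F-flat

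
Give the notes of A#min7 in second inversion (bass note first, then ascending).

In root position, A#min7 is A#–C#–E#–G#.
Second inversion puts the fifth (E#) in the bass.

E#, G#, A#, C#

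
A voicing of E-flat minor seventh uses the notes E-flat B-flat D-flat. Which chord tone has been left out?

E-flat minor seventh = E-flat, G-flat, B-flat, D-flat. The voicing lacks the 3rd (minor 3rd), G-flat.

G-flat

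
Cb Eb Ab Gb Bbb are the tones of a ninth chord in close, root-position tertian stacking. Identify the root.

Ab

Stacking in thirds gives Ab – Cb – Eb – Gb – Bbb, so Ab is the root — Ab minor seventh flat nine.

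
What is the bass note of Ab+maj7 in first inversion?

C

Ab+maj7 = Ab–C–E–G. First inversion → third in the bass = C.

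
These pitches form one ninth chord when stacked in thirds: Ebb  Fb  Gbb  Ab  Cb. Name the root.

Fb

Arranged so that each adjacent pair is a third by letter name: Fb – Ab – Cb – Ebb – Gbb.
The bottom of that stack, Fb, is the root (this is Fb dominant seventh flat nine).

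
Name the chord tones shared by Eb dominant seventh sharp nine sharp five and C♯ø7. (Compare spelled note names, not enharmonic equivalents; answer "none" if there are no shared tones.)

Eb dominant seventh sharp nine sharp five = E♭, G, B, D♭, F♯.
C♯ø7 = C♯, E, G, B.
Shared: G, B.

G B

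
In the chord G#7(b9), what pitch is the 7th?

G#7(b9) is built on G#; its 7th is a minor 7th above the root.
A seventh above G uses the letter F, and the minor 7th above G# is F#.

F#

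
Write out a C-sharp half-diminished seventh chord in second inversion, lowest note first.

G, B, C#, E

In root position, C-sharp half-diminished seventh is C#–E–G–B.
Second inversion puts the fifth (G) in the bass.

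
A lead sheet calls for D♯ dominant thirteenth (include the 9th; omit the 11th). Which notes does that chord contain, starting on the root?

D♯ dominant thirteenth is a dominant thirteenth built on D-sharp.
Root: D-sharp
Major 3rd (3rd): F-double-sharp
Perfect 5th (5th): A-sharp
Minor 7th (7th): C-sharp
Major 9th (9th): E-sharp
Major 13th (13th): B-sharp

D-sharp – F-double-sharp – A-sharp – C-sharp – E-sharp – B-sharp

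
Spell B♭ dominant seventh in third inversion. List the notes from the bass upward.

B♭ dominant seventh = B-flat–D–F–A-flat; third inversion → seventh (A-flat) lowest.

A-flat, B-flat, D, F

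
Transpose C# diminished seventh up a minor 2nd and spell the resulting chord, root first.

D  F  A-flat  C-flat

Transposed root: C-sharp → D (minor 2nd up). So we spell D diminished seventh:
Root: D
Minor 3rd (3rd): F
Diminished 5th (5th): A-flat
Diminished 7th (7th): C-flat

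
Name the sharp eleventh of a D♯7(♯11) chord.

G##

Root of D♯7(♯11) = D#. The 11th is an augmented 11th: D# up an augmented 11th → G##.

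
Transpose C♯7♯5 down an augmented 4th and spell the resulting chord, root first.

G, B, D♯, F

C♯ down an augmented 4th → G. New chord: G augmented seventh.
root → G
3rd (major 3rd) → B
5th (augmented 5th) → D♯
7th (minor 7th) → F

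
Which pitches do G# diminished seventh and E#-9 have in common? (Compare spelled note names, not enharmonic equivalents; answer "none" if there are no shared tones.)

G♯

G# diminished seventh: G♯ B D F
E#-9: E♯ G♯ B♯ D♯ F𝄪
Common to both → G♯.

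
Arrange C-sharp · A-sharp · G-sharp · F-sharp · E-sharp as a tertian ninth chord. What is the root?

Arranged so that each adjacent pair is a third by letter name: F-sharp – A-sharp – C-sharp – E-sharp – G-sharp.
The bottom of that stack, F-sharp, is the root (this is F-sharp major ninth).

F-sharp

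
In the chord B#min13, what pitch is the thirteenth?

B#min13 is built on B♯; its 13th is a major 13th above the root.
A sixth above B uses the letter G, and the major 13th above B♯ is G𝄪.

G𝄪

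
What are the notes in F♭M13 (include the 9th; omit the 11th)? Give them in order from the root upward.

F♭M13 is a major thirteenth built on F♭.
root → F♭
3rd (major 3rd) → A♭
5th (perfect 5th) → C♭
7th (major 7th) → E♭
9th (major 9th) → G♭
13th (major 13th) → D♭

F♭, A♭, C♭, E♭, G♭, D♭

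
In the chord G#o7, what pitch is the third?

B

G#o7 is built on G#; its 3rd is a minor 3rd above the root.
A third above G uses the letter B, and the minor 3rd above G# is B.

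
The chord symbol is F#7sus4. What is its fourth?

F#7sus4 is built on F♯; its 4th is a perfect 4th above the root.
A fourth above F uses the letter B, and the perfect 4th above F♯ is B.

B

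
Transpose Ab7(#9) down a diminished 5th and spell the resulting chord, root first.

A diminished 5th down from Ab is D, so the new chord is D dominant seventh sharp nine.
- root: D
- major 3rd: F#
- perfect 5th: A
- minor 7th: C
- augmented 9th: E#

D, F#, A, C, E#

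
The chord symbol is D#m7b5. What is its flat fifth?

A

Root of D#m7b5 = D#. The 5th is a diminished 5th: D# up a diminished 5th → A.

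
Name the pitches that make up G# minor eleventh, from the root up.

G-sharp B D-sharp F-sharp A-sharp C-sharp

G# minor eleventh: minor eleventh on G-sharp.
G-sharp — root
B — minor 3rd
D-sharp — perfect 5th
F-sharp — minor 7th
A-sharp — major 9th
C-sharp — perfect 11th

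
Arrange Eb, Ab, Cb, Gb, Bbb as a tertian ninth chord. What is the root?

Stacking in thirds gives Ab – Cb – Eb – Gb – Bbb, so Ab is the root — Ab minor seventh flat nine.

Ab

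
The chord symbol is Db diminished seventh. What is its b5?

A-double-flat

Db diminished seventh is built on D-flat; its 5th is a diminished 5th above the root.
A fifth above D uses the letter A, and the diminished 5th above D-flat is A-double-flat.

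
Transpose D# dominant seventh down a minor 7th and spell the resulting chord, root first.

A minor 7th down from D# is E#, so the new chord is E# dominant seventh.
root → E#
3rd (major 3rd) → G##
5th (perfect 5th) → B#
7th (minor 7th) → D#

E# – G## – B# – D#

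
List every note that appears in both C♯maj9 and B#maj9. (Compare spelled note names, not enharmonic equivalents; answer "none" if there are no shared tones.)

C♯maj9: C# E# G# B# D#
B#maj9: B# D## F## A## C##
Common to both → B#.

B#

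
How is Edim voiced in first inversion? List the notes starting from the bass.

G – Bb – E

Edim = E–G–Bb; first inversion → third (G) lowest.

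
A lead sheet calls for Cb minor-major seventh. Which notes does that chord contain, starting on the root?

C-flat E-double-flat G-flat B-flat

Root C-flat, quality minor-major seventh:
root → C-flat
3rd (minor 3rd) → E-double-flat
5th (perfect 5th) → G-flat
7th (major 7th) → B-flat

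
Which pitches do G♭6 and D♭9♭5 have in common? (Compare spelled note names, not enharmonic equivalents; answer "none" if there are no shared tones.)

Db  Eb

G♭6 = Gb, Bb, Db, Eb.
D♭9♭5 = Db, F, Abb, Cb, Eb.
Shared: Db, Eb.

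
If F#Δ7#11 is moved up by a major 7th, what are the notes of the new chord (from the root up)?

E#, G##, B#, D##, A##

A major 7th up from F# is E#, so the new chord is E# major seventh sharp eleven.
- root: E#
- major 3rd: G##
- perfect 5th: B#
- major 7th: D##
- augmented 11th: A##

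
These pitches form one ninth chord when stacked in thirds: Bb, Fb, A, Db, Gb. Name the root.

Stacking in thirds gives Gb – Bb – Db – Fb – A, so Gb is the root — Gb dominant seventh sharp nine.

Gb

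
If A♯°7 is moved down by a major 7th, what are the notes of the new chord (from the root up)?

Transposed root: A# → B (major 7th down). So we spell B diminished seventh:
root → B
3rd (minor 3rd) → D
5th (diminished 5th) → F
7th (diminished 7th) → Ab

B D F Ab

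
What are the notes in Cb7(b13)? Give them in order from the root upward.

Cb7(b13) is a dominant seventh flat thirteen built on Cb.
Cb — root
Eb — major 3rd
Gb — perfect 5th
Bbb — minor 7th
Abb — minor 13th

Cb Eb Gb Bbb Abb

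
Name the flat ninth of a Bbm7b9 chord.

Root of Bbm7b9 = B♭. The 9th is a minor 9th: B♭ up a minor 9th → C♭.

C♭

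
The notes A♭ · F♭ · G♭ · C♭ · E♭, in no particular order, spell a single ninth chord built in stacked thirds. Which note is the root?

F♭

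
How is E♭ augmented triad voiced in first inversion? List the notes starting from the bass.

In root position, E♭ augmented triad is E-flat–G–B.
First inversion puts the third (G) in the bass.

G  B  E-flat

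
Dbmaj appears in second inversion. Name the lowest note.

Ab

Dbmaj in root position is Db–F–Ab.
Second inversion places the fifth in the bass, which is Ab.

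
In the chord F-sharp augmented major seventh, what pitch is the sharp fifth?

C-double-sharp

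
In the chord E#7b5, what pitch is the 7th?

E#7b5 is built on E#; its 7th is a minor 7th above the root.
A seventh above E uses the letter D, and the minor 7th above E# is D#.

D#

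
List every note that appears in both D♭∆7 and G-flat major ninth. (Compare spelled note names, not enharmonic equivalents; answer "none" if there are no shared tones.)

Db, F, Ab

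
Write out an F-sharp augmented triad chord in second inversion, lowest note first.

C##  F#  A#

F-sharp augmented triad = F#–A#–C##; second inversion → fifth (C##) lowest.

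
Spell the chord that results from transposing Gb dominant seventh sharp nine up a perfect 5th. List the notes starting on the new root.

Db, F, Ab, Cb, E

Gb up a perfect 5th → Db. New chord: Db dominant seventh sharp nine.
Root: Db
Major 3rd (3rd): F
Perfect 5th (5th): Ab
Minor 7th (7th): Cb
Augmented 9th (9th): E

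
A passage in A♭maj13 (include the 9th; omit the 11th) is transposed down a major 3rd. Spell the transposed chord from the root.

Fb  Ab  Cb  Eb  Gb  Db

Transposed root: Ab → Fb (major 3rd down). So we spell Fb major thirteenth:
- root: Fb
- major 3rd: Ab
- perfect 5th: Cb
- major 7th: Eb
- major 9th: Gb
- major 13th: Db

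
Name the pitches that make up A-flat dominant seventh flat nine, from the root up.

Ab C Eb Gb Bbb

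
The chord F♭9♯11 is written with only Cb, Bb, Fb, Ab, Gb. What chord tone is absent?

F♭9♯11 = Fb, Ab, Cb, Ebb, Gb, Bb. The voicing lacks the 7th (minor 7th), Ebb.

Ebb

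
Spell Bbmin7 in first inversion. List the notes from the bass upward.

D♭ F A♭ B♭

In root position, Bbmin7 is B♭–D♭–F–A♭.
First inversion puts the third (D♭) in the bass.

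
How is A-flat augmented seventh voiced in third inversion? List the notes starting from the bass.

A-flat augmented seventh = A-flat–C–E–G-flat; third inversion → seventh (G-flat) lowest.

G-flat, A-flat, C, E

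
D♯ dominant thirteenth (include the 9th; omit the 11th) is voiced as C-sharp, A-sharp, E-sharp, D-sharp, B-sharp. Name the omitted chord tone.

The full D♯ dominant thirteenth chord is D-sharp, F-double-sharp, A-sharp, C-sharp, E-sharp, B-sharp.
Comparing with the voicing, the major 3rd (3rd) — F-double-sharp — is absent.

F-double-sharp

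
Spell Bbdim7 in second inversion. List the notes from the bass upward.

Fb, Abb, Bb, Db

In root position, Bbdim7 is Bb–Db–Fb–Abb.
Second inversion puts the fifth (Fb) in the bass.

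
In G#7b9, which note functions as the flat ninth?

A

Root of G#7b9 = G♯. The 9th is a minor 9th: G♯ up a minor 9th → A.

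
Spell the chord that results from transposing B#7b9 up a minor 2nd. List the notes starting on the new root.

C#, E#, G#, B, D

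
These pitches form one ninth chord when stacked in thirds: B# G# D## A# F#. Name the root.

G#

Stacking in thirds gives G# – B# – D## – F# – A#, so G# is the root — G# dominant ninth sharp five.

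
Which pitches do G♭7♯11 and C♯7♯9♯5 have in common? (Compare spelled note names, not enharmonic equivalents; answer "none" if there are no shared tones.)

none

G♭7♯11: G♭ B♭ D♭ F♭ C
C♯7♯9♯5: C♯ E♯ G𝄪 B D𝄪
Common to both → none.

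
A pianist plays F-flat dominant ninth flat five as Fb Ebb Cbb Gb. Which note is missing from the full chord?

Ab

The full F-flat dominant ninth flat five chord is Fb, Ab, Cbb, Ebb, Gb.
Comparing with the voicing, the major 3rd (3rd) — Ab — is absent.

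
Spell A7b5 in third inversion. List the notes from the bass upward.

A7b5 = A–C#–Eb–G; third inversion → seventh (G) lowest.

G A C# Eb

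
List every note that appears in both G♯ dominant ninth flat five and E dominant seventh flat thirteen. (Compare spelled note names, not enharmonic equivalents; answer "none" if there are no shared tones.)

G♯ dominant ninth flat five = G-sharp, B-sharp, D, F-sharp, A-sharp.
E dominant seventh flat thirteen = E, G-sharp, B, D, C.
Shared: G-sharp, D.

G-sharp, D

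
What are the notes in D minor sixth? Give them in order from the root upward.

Root D, quality minor sixth:
root → D
3rd (minor 3rd) → F
5th (perfect 5th) → A
6th (major 6th) → B

D – F – A – B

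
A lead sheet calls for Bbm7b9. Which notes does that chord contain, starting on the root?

B♭, D♭, F, A♭, C♭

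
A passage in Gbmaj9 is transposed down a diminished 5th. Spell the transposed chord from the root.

Transposed root: G♭ → C (diminished 5th down). So we spell C major ninth:
Root: C
Major 3rd (3rd): E
Perfect 5th (5th): G
Major 7th (7th): B
Major 9th (9th): D

C, E, G, B, D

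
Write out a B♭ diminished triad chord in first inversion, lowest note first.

Db Fb Bb

B♭ diminished triad = Bb–Db–Fb; first inversion → third (Db) lowest.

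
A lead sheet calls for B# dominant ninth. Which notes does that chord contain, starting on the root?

B-sharp, D-double-sharp, F-double-sharp, A-sharp, C-double-sharp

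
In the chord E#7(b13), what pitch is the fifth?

E#7(b13) is built on E#; its 5th is a perfect 5th above the root.
A fifth above E uses the letter B, and the perfect 5th above E# is B#.

B#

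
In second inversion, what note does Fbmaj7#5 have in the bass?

C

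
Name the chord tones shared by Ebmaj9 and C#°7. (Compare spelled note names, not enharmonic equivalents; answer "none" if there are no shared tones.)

Ebmaj9 = E♭, G, B♭, D, F.
C#°7 = C♯, E, G, B♭.
Shared: G, B♭.

G B♭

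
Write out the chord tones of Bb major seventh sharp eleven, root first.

Bb major seventh sharp eleven is a major seventh sharp eleven built on B-flat.
Root: B-flat
Major 3rd (3rd): D
Perfect 5th (5th): F
Major 7th (7th): A
Augmented 11th (11th): E

B-flat D F A E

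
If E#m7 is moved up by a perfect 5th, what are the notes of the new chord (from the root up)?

E# up a perfect 5th → B#. New chord: B# minor seventh.
Root: B#
Minor 3rd (3rd): D#
Perfect 5th (5th): F##
Minor 7th (7th): A#

B# D# F## A#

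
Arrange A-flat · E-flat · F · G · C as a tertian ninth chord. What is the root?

F

Stacking in thirds gives F – A-flat – C – E-flat – G, so F is the root — F minor ninth.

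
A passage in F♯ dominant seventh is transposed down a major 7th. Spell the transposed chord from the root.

A major 7th down from F# is G, so the new chord is G dominant seventh.
Root: G
Major 3rd (3rd): B
Perfect 5th (5th): D
Minor 7th (7th): F

G, B, D, F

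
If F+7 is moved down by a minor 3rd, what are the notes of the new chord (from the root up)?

D, F#, A#, C

F down a minor 3rd → D. New chord: D augmented seventh.
Root: D
Major 3rd (3rd): F#
Augmented 5th (5th): A#
Minor 7th (7th): C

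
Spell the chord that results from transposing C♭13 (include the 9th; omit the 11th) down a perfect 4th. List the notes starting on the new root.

Gb, Bb, Db, Fb, Ab, Eb

Transposed root: Cb → Gb (perfect 4th down). So we spell Gb dominant thirteenth:
- root: Gb
- major 3rd: Bb
- perfect 5th: Db
- minor 7th: Fb
- major 9th: Ab
- major 13th: Eb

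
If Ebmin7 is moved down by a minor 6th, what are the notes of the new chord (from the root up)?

G  Bb  D  F

Transposed root: Eb → G (minor 6th down). So we spell G minor seventh:
Root: G
Minor 3rd (3rd): Bb
Perfect 5th (5th): D
Minor 7th (7th): F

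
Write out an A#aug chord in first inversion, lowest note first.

In root position, A#aug is A#–C##–E##.
First inversion puts the third (C##) in the bass.

C##, E##, A#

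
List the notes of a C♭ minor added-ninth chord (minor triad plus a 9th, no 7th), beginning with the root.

C-flat, E-double-flat, G-flat, D-flat

Root C-flat, quality minor added-ninth:
root → C-flat
3rd (minor 3rd) → E-double-flat
5th (perfect 5th) → G-flat
9th (major 9th) → D-flat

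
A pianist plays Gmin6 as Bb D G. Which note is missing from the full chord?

Gmin6 = G, Bb, D, E. The voicing lacks the 6th (major 6th), E.

E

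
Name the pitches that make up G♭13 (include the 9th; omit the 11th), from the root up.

G♭ B♭ D♭ F♭ A♭ E♭

G♭13: dominant thirteenth on G♭.
- root: G♭
- major 3rd: B♭
- perfect 5th: D♭
- minor 7th: F♭
- major 9th: A♭
- major 13th: E♭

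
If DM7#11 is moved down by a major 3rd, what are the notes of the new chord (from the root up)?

Transposed root: D → Bb (major 3rd down). So we spell Bb major seventh sharp eleven:
- root: Bb
- major 3rd: D
- perfect 5th: F
- major 7th: A
- augmented 11th: E

Bb D F A E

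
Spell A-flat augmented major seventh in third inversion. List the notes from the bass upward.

G, Ab, C, E

In root position, A-flat augmented major seventh is Ab–C–E–G.
Third inversion puts the seventh (G) in the bass.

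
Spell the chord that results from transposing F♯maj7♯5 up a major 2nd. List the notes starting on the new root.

A major 2nd up from F♯ is G♯, so the new chord is G♯ augmented major seventh.
root → G♯
3rd (major 3rd) → B♯
5th (augmented 5th) → D𝄪
7th (major 7th) → F𝄪

G♯  B♯  D𝄪  F𝄪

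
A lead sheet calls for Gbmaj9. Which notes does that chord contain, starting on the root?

Gb – Bb – Db – F – Ab

Gbmaj9 is a major ninth built on Gb.
Gb — root
Bb — major 3rd
Db — perfect 5th
F — major 7th
Ab — major 9th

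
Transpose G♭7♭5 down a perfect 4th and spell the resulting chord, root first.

D♭ – F – A𝄫 – C♭

G♭ down a perfect 4th → D♭. New chord: D♭ dominant seventh flat five.
Root: D♭
Major 3rd (3rd): F
Diminished 5th (5th): A𝄫
Minor 7th (7th): C♭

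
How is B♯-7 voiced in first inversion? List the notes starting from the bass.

D♯  F𝄪  A♯  B♯

B♯-7 = B♯–D♯–F𝄪–A♯; first inversion → third (D♯) lowest.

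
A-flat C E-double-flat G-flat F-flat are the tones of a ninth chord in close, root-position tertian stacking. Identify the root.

F-flat

Arranged so that each adjacent pair is a third by letter name: F-flat – A-flat – C – E-double-flat – G-flat.
The bottom of that stack, F-flat, is the root (this is F-flat dominant ninth sharp five).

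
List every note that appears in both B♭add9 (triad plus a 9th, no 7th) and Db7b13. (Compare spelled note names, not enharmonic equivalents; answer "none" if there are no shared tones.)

F

B♭add9: Bb D F C
Db7b13: Db F Ab Cb Bbb
Common to both → F.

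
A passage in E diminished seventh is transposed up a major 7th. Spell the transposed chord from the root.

D-sharp F-sharp A C

A major 7th up from E is D-sharp, so the new chord is D-sharp diminished seventh.
- root: D-sharp
- minor 3rd: F-sharp
- diminished 5th: A
- diminished 7th: C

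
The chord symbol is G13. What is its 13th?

Root of G13 = G. The 13th is a major 13th: G up a major 13th → E.

E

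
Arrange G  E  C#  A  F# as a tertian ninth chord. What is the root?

Stacking in thirds gives F# – A – C# – E – G, so F# is the root — F# minor seventh flat nine.

F#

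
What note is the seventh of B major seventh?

A#

Root of B major seventh = B. The 7th is a major 7th: B up a major 7th → A#.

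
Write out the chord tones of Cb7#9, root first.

C♭, E♭, G♭, B𝄫, D

Cb7#9 is a dominant seventh sharp nine built on C♭.
- root: C♭
- major 3rd: E♭
- perfect 5th: G♭
- minor 7th: B𝄫
- augmented 9th: D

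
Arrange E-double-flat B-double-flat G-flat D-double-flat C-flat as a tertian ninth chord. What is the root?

C-flat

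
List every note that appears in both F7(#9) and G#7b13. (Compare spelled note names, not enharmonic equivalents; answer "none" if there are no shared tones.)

F7(#9): F A C Eb G#
G#7b13: G# B# D# F# E
Common to both → G#.

G#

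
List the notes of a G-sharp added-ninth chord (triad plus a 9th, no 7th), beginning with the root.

G-sharp added-ninth is an added-ninth built on G♯.
G♯ — root
B♯ — major 3rd
D♯ — perfect 5th
A♯ — major 9th

G♯ B♯ D♯ A♯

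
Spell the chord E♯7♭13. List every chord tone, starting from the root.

E#  G##  B#  D#  C#

Root E#, quality dominant seventh flat thirteen:
- root: E#
- major 3rd: G##
- perfect 5th: B#
- minor 7th: D#
- minor 13th: C#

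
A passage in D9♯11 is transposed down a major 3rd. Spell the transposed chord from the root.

B♭, D, F, A♭, C, E

Transposed root: D → B♭ (major 3rd down). So we spell B♭ dominant ninth sharp eleven:
Root: B♭
Major 3rd (3rd): D
Perfect 5th (5th): F
Minor 7th (7th): A♭
Major 9th (9th): C
Augmented 11th (11th): E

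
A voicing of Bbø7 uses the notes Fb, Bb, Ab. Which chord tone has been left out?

Db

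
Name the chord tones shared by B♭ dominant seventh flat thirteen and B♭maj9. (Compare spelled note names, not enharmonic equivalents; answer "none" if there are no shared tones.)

Bb, D, F

B♭ dominant seventh flat thirteen = Bb, D, F, Ab, Gb.
B♭maj9 = Bb, D, F, A, C.
Shared: Bb, D, F.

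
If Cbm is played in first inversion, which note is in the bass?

E𝄫

Cbm = C♭–E𝄫–G♭. First inversion → third in the bass = E𝄫.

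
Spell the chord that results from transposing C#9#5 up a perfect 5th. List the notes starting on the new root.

G#, B#, D##, F#, A#

A perfect 5th up from C# is G#, so the new chord is G# dominant ninth sharp five.
Root: G#
Major 3rd (3rd): B#
Augmented 5th (5th): D##
Minor 7th (7th): F#
Major 9th (9th): A#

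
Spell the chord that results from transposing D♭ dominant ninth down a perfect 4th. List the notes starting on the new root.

Ab, C, Eb, Gb, Bb

Db down a perfect 4th → Ab. New chord: Ab dominant ninth.
Ab — root
C — major 3rd
Eb — perfect 5th
Gb — minor 7th
Bb — major 9th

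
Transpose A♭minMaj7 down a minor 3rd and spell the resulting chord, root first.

F  Ab  C  E

Ab down a minor 3rd → F. New chord: F minor-major seventh.
F — root
Ab — minor 3rd
C — perfect 5th
E — major 7th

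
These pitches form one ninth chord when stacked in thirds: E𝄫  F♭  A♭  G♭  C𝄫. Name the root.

Stacking in thirds gives F♭ – A♭ – C𝄫 – E𝄫 – G♭, so F♭ is the root — F♭ dominant ninth flat five.

F♭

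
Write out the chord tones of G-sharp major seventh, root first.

G-sharp major seventh is a major seventh built on G♯.
Root: G♯
Major 3rd (3rd): B♯
Perfect 5th (5th): D♯
Major 7th (7th): F𝄪

G♯, B♯, D♯, F𝄪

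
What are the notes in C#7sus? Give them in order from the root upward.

C#7sus: dominant seventh suspended fourth on C#.
Root: C#
Perfect 4th (4th): F#
Perfect 5th (5th): G#
Minor 7th (7th): B

C#, F#, G#, B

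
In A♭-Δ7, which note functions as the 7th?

G

A♭-Δ7 is built on A♭; its 7th is a major 7th above the root.
A seventh above A uses the letter G, and the major 7th above A♭ is G.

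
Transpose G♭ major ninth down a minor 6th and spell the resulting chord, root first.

Transposed root: G-flat → B-flat (minor 6th down). So we spell B-flat major ninth:
root → B-flat
3rd (major 3rd) → D
5th (perfect 5th) → F
7th (major 7th) → A
9th (major 9th) → C

B-flat – D – F – A – C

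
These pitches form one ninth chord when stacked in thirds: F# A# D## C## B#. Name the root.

Stacking in thirds gives B# – D## – F# – A# – C##, so B# is the root — B# dominant ninth flat five.

B#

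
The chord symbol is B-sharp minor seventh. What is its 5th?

F-double-sharp

Root of B-sharp minor seventh = B-sharp. The 5th is a perfect 5th: B-sharp up a perfect 5th → F-double-sharp.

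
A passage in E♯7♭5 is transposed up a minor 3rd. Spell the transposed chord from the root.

G# – B# – D – F#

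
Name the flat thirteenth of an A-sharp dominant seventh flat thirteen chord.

A-sharp dominant seventh flat thirteen is built on A-sharp; its 13th is a minor 13th above the root.
A sixth above A uses the letter F, and the minor 13th above A-sharp is F-sharp.

F-sharp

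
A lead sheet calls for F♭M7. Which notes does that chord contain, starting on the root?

Fb  Ab  Cb  Eb

F♭M7: major seventh on Fb.
- root: Fb
- major 3rd: Ab
- perfect 5th: Cb
- major 7th: Eb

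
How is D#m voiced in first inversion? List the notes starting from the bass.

F# – A# – D#

D#m = D#–F#–A#; first inversion → third (F#) lowest.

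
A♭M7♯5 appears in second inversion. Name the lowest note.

E

A♭M7♯5 in root position is Ab–C–E–G.
Second inversion places the fifth in the bass, which is E.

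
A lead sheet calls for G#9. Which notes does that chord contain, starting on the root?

G#9: dominant ninth on G#.
- root: G#
- major 3rd: B#
- perfect 5th: D#
- minor 7th: F#
- major 9th: A#

G# – B# – D# – F# – A#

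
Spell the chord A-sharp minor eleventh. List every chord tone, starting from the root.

Root A♯, quality minor eleventh:
root → A♯
3rd (minor 3rd) → C♯
5th (perfect 5th) → E♯
7th (minor 7th) → G♯
9th (major 9th) → B♯
11th (perfect 11th) → D♯

A♯  C♯  E♯  G♯  B♯  D♯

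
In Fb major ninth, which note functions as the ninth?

Root of Fb major ninth = F-flat. The 9th is a major 9th: F-flat up a major 9th → G-flat.

G-flat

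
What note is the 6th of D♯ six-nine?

B-sharp

Root of D♯ six-nine = D-sharp. The 6th is a major 6th: D-sharp up a major 6th → B-sharp.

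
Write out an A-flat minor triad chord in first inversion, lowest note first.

A-flat minor triad = A-flat–C-flat–E-flat; first inversion → third (C-flat) lowest.

C-flat, E-flat, A-flat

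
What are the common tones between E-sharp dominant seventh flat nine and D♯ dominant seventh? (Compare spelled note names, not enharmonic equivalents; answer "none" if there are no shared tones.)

E-sharp dominant seventh flat nine = E-sharp, G-double-sharp, B-sharp, D-sharp, F-sharp.
D♯ dominant seventh = D-sharp, F-double-sharp, A-sharp, C-sharp.
Shared: D-sharp.

D-sharp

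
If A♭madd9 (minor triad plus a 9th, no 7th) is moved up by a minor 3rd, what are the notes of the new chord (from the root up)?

Transposed root: Ab → Cb (minor 3rd up). So we spell Cb minor added-ninth:
- root: Cb
- minor 3rd: Ebb
- perfect 5th: Gb
- major 9th: Db

Cb Ebb Gb Db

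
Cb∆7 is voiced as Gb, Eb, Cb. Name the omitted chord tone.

Bb

The full Cb∆7 chord is Cb, Eb, Gb, Bb.
Comparing with the voicing, the major 7th (7th) — Bb — is absent.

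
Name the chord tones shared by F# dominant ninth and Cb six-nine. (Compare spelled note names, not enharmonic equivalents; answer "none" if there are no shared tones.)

F# dominant ninth: F-sharp A-sharp C-sharp E G-sharp
Cb six-nine: C-flat E-flat G-flat A-flat D-flat
Common to both → none.

none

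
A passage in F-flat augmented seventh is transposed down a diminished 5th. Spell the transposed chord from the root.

Fb down a diminished 5th → Bb. New chord: Bb augmented seventh.
Bb — root
D — major 3rd
F# — augmented 5th
Ab — minor 7th

Bb  D  F#  Ab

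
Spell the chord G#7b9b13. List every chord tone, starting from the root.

G#7b9b13 is a dominant seventh flat nine flat thirteen built on G#.
Root: G#
Major 3rd (3rd): B#
Perfect 5th (5th): D#
Minor 7th (7th): F#
Minor 9th (9th): A
Minor 13th (13th): E

G# – B# – D# – F# – A – E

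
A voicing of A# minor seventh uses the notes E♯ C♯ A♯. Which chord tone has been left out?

G♯

The full A# minor seventh chord is A♯, C♯, E♯, G♯.
Comparing with the voicing, the minor 7th (7th) — G♯ — is absent.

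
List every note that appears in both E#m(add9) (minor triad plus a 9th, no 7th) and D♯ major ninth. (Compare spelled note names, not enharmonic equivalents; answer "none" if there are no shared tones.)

E#m(add9): E# G# B# F##
D♯ major ninth: D# F## A# C## E#
Common to both → E#, F##.

E# – F##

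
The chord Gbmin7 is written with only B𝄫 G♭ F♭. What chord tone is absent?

D♭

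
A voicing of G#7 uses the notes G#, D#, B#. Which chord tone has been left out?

The full G#7 chord is G#, B#, D#, F#.
Comparing with the voicing, the minor 7th (7th) — F# — is absent.

F#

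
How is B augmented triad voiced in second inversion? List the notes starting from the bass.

B augmented triad = B–D-sharp–F-double-sharp; second inversion → fifth (F-double-sharp) lowest.

F-double-sharp B D-sharp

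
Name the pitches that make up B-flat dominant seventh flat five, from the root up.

B-flat dominant seventh flat five: dominant seventh flat five on B-flat.
Root: B-flat
Major 3rd (3rd): D
Diminished 5th (5th): F-flat
Minor 7th (7th): A-flat

B-flat  D  F-flat  A-flat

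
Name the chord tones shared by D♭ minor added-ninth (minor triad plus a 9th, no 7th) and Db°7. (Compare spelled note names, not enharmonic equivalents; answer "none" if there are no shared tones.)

D♭ minor added-ninth: Db Fb Ab Eb
Db°7: Db Fb Abb Cbb
Common to both → Db, Fb.

Db Fb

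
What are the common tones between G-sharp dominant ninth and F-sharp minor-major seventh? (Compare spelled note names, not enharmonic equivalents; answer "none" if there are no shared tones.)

F-sharp

G-sharp dominant ninth: G-sharp B-sharp D-sharp F-sharp A-sharp
F-sharp minor-major seventh: F-sharp A C-sharp E-sharp
Common to both → F-sharp.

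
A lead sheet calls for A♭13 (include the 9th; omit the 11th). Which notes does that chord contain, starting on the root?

A♭13 is a dominant thirteenth built on Ab.
Root: Ab
Major 3rd (3rd): C
Perfect 5th (5th): Eb
Minor 7th (7th): Gb
Major 9th (9th): Bb
Major 13th (13th): F

Ab, C, Eb, Gb, Bb, F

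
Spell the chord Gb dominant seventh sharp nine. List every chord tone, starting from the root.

Gb Bb Db Fb A

Gb dominant seventh sharp nine is a dominant seventh sharp nine built on Gb.
root → Gb
3rd (major 3rd) → Bb
5th (perfect 5th) → Db
7th (minor 7th) → Fb
9th (augmented 9th) → A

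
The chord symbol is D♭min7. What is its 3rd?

Root of D♭min7 = Db. The 3rd is a minor 3rd: Db up a minor 3rd → Fb.

Fb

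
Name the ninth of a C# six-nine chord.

Root of C# six-nine = C#. The 9th is a major 9th: C# up a major 9th → D#.

D#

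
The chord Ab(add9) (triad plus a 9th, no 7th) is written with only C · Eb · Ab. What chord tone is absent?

Bb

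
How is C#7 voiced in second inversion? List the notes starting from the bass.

G#, B, C#, E#

C#7 = C#–E#–G#–B; second inversion → fifth (G#) lowest.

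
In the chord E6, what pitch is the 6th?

C#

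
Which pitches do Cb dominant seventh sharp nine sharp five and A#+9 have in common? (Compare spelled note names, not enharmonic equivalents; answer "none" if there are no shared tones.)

Cb dominant seventh sharp nine sharp five: C♭ E♭ G B𝄫 D
A#+9: A♯ C𝄪 E𝄪 G♯ B♯
Common to both → none.

none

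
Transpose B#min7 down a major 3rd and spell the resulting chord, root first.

G# B D# F#

B# down a major 3rd → G#. New chord: G# minor seventh.
Root: G#
Minor 3rd (3rd): B
Perfect 5th (5th): D#
Minor 7th (7th): F#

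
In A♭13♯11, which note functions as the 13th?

F

A♭13♯11 is built on Ab; its 13th is a major 13th above the root.
A sixth above A uses the letter F, and the major 13th above Ab is F.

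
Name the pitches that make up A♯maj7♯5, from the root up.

A♯, C𝄪, E𝄪, G𝄪

Root A♯, quality augmented major seventh:
- root: A♯
- major 3rd: C𝄪
- augmented 5th: E𝄪
- major 7th: G𝄪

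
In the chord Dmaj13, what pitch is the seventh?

C#

Root of Dmaj13 = D. The 7th is a major 7th: D up a major 7th → C#.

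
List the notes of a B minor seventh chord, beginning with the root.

B minor seventh: minor seventh on B.
B — root
D — minor 3rd
F-sharp — perfect 5th
A — minor 7th

B – D – F-sharp – A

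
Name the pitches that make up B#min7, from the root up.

B# – D# – F## – A#

B#min7 is a minor seventh built on B#.
- root: B#
- minor 3rd: D#
- perfect 5th: F##
- minor 7th: A#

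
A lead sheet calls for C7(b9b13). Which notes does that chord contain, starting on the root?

C7(b9b13) is a dominant seventh flat nine flat thirteen built on C.
- root: C
- major 3rd: E
- perfect 5th: G
- minor 7th: B♭
- minor 9th: D♭
- minor 13th: A♭

C E G B♭ D♭ A♭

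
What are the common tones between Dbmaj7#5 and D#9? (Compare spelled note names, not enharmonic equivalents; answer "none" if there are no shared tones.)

none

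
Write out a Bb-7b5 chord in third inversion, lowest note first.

A♭ B♭ D♭ F♭

Bb-7b5 = B♭–D♭–F♭–A♭; third inversion → seventh (A♭) lowest.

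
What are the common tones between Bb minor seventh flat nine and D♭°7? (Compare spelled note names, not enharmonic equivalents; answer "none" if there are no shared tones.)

Bb minor seventh flat nine: B♭ D♭ F A♭ C♭
D♭°7: D♭ F♭ A𝄫 C𝄫
Common to both → D♭.

D♭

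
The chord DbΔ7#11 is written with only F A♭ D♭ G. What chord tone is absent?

C

DbΔ7#11 = D♭, F, A♭, C, G. The voicing lacks the 7th (major 7th), C.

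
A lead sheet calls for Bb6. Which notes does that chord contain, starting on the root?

B♭, D, F, G

Root B♭, quality major sixth:
- root: B♭
- major 3rd: D
- perfect 5th: F
- major 6th: G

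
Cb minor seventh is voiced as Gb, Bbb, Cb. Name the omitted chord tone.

Ebb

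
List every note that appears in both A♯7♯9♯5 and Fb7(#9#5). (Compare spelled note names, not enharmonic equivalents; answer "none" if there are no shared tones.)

none

A♯7♯9♯5: A# C## E## G# B##
Fb7(#9#5): Fb Ab C Ebb G
Common to both → none.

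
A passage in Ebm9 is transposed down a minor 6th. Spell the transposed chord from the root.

G, B♭, D, F, A

E♭ down a minor 6th → G. New chord: G minor ninth.
root → G
3rd (minor 3rd) → B♭
5th (perfect 5th) → D
7th (minor 7th) → F
9th (major 9th) → A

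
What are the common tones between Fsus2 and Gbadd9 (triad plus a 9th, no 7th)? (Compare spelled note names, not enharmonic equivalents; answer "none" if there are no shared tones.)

none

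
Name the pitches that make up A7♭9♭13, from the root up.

Root A, quality dominant seventh flat nine flat thirteen:
A — root
C# — major 3rd
E — perfect 5th
G — minor 7th
Bb — minor 9th
F — minor 13th

A C# E G Bb F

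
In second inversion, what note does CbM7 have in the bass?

Gb

CbM7 = Cb–Eb–Gb–Bb. Second inversion → fifth in the bass = Gb.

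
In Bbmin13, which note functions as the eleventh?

Bbmin13 is built on Bb; its 11th is a perfect 11th above the root.
A fourth above B uses the letter E, and the perfect 11th above Bb is Eb.

Eb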